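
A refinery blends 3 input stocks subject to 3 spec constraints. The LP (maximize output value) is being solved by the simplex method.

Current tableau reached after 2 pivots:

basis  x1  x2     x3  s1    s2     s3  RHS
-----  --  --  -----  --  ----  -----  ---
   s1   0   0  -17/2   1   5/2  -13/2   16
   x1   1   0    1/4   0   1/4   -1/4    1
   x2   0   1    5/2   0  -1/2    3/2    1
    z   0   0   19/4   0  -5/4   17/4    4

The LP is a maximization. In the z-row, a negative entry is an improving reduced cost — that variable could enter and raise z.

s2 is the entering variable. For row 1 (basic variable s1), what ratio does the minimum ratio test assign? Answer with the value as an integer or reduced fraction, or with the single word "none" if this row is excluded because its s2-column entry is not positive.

32/5

Ratio = RHS / (s2 entry) = 16 / (5/2) = 32/5.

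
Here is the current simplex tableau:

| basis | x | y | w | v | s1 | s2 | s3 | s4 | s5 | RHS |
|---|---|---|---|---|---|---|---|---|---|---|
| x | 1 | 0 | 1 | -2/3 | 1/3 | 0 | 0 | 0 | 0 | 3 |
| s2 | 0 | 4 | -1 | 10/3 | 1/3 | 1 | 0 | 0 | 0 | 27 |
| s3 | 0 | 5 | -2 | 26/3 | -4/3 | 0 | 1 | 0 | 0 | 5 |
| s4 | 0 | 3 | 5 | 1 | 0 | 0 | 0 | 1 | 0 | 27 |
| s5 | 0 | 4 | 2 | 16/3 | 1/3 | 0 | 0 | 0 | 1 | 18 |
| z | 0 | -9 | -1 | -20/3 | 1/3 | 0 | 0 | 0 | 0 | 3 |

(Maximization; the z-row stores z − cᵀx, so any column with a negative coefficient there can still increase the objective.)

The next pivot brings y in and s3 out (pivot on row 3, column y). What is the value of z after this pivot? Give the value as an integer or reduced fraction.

Minimum ratio for y: 5/5 = 1.
z changes by −(z-row coeff of y)·ratio = −(-9)·1 = 9.
New z = 3 + 9 = 12.

12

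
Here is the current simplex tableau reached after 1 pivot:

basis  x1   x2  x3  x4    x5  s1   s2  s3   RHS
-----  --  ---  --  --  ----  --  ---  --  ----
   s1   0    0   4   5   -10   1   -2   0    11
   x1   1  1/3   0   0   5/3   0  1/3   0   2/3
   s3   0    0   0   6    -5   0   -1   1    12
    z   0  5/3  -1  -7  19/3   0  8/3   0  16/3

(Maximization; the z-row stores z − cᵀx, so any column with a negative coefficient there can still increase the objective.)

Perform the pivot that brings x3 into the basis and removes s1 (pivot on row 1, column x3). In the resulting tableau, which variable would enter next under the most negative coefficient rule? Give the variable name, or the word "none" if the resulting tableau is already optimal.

Pivot element 4. New z-row = old z-row − (-1)·(row 1/4).
Updated z-row coefficients: x1: 0, x2: 5/3, x3: 0, x4: -23/4, x5: 23/6, s1: 1/4, s2: 13/6, s3: 0.
The most negative is -23/4 in column x4, so x4 would enter next.

x4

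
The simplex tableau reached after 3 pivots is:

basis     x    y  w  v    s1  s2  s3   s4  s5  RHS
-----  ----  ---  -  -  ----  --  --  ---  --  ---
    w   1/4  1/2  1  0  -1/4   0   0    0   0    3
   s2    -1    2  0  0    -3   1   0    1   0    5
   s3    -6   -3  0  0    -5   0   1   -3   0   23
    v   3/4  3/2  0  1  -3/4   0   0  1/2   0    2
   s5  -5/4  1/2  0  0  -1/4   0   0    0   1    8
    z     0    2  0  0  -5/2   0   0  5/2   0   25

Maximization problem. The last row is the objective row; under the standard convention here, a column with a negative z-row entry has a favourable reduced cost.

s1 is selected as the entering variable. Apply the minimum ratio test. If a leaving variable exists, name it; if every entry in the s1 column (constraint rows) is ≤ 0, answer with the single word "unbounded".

unbounded

s1-column entries: row 1: -1/4, row 2: -3, row 3: -5, row 4: -3/4, row 5: -1/4. All ≤ 0, so s1 can increase without bound; the LP is unbounded in this direction.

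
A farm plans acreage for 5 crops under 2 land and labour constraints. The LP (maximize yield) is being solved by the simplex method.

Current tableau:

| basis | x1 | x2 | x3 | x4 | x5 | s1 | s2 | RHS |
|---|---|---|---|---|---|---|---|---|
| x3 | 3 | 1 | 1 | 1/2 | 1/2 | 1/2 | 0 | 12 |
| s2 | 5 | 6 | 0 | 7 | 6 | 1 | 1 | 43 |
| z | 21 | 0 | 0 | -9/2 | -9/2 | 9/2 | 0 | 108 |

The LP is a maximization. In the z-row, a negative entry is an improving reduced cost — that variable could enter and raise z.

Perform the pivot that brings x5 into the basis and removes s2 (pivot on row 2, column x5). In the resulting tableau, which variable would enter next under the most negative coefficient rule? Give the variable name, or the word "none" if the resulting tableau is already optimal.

Pivot element 6. New z-row = old z-row − (-9/2)·(row 2/6).
Updated z-row coefficients: x1: 99/4, x2: 9/2, x3: 0, x4: 3/4, x5: 0, s1: 21/4, s2: 3/4.
No coefficient is strictly negative; the tableau after this pivot is optimal.

none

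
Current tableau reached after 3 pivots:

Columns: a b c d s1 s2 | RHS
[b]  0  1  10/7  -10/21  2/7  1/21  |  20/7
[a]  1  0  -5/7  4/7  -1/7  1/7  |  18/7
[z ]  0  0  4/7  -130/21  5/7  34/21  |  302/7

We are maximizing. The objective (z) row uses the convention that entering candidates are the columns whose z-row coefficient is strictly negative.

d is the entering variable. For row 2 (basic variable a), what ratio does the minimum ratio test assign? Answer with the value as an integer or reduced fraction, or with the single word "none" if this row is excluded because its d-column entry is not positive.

Ratio = RHS / (d entry) = (18/7) / (4/7) = 9/2.

9/2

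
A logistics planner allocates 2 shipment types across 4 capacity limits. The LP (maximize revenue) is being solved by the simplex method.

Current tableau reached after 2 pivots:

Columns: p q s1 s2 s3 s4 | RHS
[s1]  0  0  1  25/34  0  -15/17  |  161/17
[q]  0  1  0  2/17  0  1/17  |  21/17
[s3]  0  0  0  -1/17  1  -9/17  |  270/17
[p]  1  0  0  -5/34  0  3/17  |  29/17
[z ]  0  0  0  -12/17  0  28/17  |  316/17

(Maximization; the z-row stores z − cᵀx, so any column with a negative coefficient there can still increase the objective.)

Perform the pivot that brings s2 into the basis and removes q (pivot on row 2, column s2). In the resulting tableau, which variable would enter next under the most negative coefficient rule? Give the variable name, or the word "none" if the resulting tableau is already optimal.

Pivot element 2/17. New z-row = old z-row − (-12/17)·(row 2/(2/17)).
Updated z-row coefficients: p: 0, q: 6, s1: 0, s2: 0, s3: 0, s4: 2.
No coefficient is strictly negative; the tableau after this pivot is optimal.

none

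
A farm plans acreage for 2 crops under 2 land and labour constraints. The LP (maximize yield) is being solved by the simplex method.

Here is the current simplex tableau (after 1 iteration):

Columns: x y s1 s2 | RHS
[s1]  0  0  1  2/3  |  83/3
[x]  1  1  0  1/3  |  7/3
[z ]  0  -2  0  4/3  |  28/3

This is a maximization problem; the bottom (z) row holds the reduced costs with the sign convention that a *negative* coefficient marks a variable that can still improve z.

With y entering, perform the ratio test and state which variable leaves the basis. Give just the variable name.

x

Ratios: row 1 (s1): entry 0 ≤ 0, skip; row 2 (x): (7/3)/1 = 7/3.
Minimum ratio 7/3 is in the x row, so x leaves.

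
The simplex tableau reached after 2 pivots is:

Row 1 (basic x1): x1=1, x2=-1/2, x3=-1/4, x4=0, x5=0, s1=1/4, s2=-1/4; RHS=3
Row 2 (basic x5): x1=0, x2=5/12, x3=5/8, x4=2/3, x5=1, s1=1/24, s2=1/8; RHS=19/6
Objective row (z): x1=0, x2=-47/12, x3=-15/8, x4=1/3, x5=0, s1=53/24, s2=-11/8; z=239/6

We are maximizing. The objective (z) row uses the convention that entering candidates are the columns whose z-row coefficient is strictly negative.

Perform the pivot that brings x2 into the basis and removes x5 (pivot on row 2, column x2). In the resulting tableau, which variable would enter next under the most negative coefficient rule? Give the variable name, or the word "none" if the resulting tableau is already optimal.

Pivot element 5/12. New z-row = old z-row − (-47/12)·(row 2/(5/12)).
Updated z-row coefficients: x1: 0, x2: 0, x3: 4, x4: 33/5, x5: 47/5, s1: 13/5, s2: -1/5.
The most negative is -1/5 in column s2, so s2 would enter next.

s2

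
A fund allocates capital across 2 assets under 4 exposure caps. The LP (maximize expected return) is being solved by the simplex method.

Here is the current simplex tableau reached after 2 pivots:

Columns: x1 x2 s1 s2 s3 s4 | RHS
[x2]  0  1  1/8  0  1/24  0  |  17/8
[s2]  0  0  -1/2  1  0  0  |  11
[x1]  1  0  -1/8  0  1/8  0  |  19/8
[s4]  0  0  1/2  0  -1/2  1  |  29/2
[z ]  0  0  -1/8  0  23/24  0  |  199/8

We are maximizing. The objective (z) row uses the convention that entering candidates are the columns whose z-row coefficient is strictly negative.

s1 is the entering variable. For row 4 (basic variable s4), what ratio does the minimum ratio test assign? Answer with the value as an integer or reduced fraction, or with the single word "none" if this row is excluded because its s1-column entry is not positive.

29

Ratio = RHS / (s1 entry) = (29/2) / (1/2) = 29.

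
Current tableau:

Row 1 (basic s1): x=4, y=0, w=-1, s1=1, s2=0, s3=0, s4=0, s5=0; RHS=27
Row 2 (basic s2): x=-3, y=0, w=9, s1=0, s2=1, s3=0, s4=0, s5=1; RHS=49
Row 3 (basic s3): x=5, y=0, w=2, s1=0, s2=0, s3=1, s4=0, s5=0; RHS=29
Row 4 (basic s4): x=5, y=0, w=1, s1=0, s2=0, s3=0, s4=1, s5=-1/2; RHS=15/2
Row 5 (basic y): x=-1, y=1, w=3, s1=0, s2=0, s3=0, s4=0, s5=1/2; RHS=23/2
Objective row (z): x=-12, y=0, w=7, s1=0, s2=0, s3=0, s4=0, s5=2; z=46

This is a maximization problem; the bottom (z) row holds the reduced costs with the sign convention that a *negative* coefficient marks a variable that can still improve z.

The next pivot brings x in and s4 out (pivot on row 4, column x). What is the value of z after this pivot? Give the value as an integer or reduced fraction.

64

Minimum ratio for x: (15/2)/5 = 3/2.
z changes by −(z-row coeff of x)·ratio = −(-12)·(3/2) = 18.
New z = 46 + 18 = 64.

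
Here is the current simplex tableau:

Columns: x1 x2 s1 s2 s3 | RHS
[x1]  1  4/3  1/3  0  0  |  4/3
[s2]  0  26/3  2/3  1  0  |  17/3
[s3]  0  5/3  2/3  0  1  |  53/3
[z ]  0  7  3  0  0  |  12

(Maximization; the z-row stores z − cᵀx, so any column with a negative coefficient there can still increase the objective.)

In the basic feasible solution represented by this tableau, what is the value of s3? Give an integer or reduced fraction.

53/3

s3 is basic (row 3); its value is the RHS of that row: 53/3.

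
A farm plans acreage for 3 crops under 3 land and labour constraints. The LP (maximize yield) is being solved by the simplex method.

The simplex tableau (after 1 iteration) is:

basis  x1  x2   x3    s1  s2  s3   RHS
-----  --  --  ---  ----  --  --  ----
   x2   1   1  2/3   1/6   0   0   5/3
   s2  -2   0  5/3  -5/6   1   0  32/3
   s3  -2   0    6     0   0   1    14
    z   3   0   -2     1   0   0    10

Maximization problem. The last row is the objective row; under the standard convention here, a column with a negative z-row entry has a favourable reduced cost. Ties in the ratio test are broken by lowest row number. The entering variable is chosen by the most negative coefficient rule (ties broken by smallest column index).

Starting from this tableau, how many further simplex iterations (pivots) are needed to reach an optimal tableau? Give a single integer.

pivot: x3 in, s3 out → z = 44/3
No improving column remains; optimal.

1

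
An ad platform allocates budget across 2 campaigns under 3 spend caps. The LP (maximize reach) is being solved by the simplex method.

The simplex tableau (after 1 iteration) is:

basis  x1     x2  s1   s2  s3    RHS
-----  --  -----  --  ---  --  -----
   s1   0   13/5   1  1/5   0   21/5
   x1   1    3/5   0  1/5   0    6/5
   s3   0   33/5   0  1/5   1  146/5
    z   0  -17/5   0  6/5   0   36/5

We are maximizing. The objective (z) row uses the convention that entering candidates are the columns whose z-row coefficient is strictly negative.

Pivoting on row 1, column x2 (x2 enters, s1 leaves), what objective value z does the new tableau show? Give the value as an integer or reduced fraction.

165/13

Minimum ratio for x2: (21/5)/(13/5) = 21/13.
z changes by −(z-row coeff of x2)·ratio = −(-17/5)·(21/13) = 357/65.
New z = 36/5 + (357/65) = 165/13.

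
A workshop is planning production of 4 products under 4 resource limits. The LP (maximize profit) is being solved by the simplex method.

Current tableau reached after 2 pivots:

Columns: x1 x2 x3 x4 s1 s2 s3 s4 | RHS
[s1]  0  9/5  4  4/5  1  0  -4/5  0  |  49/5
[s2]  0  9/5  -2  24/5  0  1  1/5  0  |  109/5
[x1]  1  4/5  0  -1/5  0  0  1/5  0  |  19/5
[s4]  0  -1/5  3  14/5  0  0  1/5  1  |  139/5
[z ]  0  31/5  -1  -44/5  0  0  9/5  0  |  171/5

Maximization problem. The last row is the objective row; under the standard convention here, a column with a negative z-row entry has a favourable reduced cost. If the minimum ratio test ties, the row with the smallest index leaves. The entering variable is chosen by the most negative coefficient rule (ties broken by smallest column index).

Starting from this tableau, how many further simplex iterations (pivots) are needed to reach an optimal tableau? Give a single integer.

pivot: x4 in, s2 out → z = 445/6
pivot: x3 in, s1 out → z = 2101/26
No improving column remains; optimal.

2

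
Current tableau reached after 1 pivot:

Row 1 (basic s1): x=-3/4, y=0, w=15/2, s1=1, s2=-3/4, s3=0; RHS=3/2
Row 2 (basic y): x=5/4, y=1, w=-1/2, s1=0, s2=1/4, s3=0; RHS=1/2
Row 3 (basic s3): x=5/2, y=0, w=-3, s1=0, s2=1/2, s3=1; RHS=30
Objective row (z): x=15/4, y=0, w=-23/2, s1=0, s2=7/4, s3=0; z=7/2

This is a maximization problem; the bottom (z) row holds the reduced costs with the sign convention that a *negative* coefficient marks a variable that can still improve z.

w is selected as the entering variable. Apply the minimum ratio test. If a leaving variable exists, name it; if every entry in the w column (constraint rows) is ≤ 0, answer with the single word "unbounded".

Ratios: row 1 (s1): (3/2)/(15/2) = 1/5; row 2 (y): entry -1/2 ≤ 0, skip; row 3 (s3): entry -3 ≤ 0, skip.
Minimum ratio is in the s1 row, so s1 leaves.

s1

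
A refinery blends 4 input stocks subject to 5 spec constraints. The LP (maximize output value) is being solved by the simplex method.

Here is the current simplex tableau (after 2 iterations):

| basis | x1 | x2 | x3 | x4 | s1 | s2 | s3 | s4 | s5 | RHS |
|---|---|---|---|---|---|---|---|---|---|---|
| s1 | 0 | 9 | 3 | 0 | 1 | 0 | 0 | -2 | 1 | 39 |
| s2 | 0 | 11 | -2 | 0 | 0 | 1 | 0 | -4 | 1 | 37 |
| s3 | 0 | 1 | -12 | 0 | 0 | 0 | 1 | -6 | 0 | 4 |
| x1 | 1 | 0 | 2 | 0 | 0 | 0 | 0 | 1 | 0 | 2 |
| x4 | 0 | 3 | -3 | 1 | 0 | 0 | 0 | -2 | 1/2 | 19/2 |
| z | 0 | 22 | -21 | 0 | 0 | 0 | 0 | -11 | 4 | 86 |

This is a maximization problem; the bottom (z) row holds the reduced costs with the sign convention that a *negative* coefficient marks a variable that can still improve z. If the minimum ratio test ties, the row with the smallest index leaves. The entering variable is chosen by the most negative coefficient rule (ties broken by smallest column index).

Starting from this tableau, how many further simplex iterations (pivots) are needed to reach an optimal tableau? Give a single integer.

pivot: x3 in, x1 out → z = 107
pivot: s4 in, x3 out → z = 108
No improving column remains; optimal.

2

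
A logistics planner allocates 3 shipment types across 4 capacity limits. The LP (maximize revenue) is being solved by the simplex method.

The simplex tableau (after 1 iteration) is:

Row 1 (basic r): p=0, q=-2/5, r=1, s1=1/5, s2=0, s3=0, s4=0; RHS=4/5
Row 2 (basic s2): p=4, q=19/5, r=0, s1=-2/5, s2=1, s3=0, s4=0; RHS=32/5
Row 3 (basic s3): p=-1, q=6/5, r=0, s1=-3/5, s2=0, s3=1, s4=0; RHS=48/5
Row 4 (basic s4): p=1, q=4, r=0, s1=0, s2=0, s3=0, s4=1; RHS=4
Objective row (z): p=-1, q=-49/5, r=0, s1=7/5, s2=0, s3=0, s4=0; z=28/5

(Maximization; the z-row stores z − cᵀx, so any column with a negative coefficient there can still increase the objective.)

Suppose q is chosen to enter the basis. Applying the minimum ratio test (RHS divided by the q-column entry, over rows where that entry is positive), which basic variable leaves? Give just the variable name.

s4

Ratios: row 1 (r): entry -2/5 ≤ 0, skip; row 2 (s2): (32/5)/(19/5) = 32/19; row 3 (s3): (48/5)/(6/5) = 8; row 4 (s4): 4/4 = 1.
Minimum ratio 1 is in the s4 row, so s4 leaves.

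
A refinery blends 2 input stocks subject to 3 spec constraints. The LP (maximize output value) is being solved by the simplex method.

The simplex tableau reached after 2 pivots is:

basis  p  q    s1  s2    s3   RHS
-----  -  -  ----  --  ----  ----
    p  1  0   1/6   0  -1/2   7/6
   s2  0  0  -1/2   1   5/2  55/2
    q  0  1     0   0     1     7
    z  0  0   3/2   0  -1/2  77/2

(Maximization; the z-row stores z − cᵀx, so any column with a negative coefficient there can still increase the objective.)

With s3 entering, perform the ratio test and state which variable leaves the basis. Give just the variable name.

q

Ratios: row 1 (p): entry -1/2 ≤ 0, skip; row 2 (s2): (55/2)/(5/2) = 11; row 3 (q): 7/1 = 7.
Minimum ratio 7 is in the q row, so q leaves.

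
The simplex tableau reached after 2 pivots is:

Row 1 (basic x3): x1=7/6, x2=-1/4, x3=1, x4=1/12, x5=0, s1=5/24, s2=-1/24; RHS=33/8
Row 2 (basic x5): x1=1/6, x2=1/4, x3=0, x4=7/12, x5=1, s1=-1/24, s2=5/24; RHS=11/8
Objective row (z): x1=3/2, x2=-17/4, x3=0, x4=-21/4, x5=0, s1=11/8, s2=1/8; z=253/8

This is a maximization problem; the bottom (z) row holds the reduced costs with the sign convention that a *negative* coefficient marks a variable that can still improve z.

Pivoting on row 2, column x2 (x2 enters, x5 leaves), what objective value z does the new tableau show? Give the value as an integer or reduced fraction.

55

Minimum ratio for x2: (11/8)/(1/4) = 11/2.
z changes by −(z-row coeff of x2)·ratio = −(-17/4)·(11/2) = 187/8.
New z = 253/8 + (187/8) = 55.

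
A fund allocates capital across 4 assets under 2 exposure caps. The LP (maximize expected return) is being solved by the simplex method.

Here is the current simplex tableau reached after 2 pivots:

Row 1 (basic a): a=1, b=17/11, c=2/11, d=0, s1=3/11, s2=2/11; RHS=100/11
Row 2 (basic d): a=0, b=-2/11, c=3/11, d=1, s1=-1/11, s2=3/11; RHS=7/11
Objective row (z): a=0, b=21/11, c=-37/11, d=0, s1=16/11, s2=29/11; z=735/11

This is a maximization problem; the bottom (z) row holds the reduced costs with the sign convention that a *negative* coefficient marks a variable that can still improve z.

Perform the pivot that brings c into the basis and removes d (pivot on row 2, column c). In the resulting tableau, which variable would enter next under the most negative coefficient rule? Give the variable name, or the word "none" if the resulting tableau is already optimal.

b

Pivot element 3/11. New z-row = old z-row − (-37/11)·(row 2/(3/11)).
Updated z-row coefficients: a: 0, b: -1/3, c: 0, d: 37/3, s1: 1/3, s2: 6.
The most negative is -1/3 in column b, so b would enter next.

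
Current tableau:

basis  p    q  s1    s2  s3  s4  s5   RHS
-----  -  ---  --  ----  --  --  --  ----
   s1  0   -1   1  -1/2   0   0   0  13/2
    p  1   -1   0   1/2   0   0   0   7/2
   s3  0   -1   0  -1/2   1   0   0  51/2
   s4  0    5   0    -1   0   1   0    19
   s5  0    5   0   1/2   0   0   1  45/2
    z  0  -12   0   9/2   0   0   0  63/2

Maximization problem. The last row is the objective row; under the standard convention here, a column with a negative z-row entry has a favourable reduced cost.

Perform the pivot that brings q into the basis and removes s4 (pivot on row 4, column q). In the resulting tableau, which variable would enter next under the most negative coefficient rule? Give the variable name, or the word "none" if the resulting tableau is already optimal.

none

Pivot element 5. New z-row = old z-row − (-12)·(row 4/5).
Updated z-row coefficients: p: 0, q: 0, s1: 0, s2: 21/10, s3: 0, s4: 12/5, s5: 0.
No coefficient is strictly negative; the tableau after this pivot is optimal.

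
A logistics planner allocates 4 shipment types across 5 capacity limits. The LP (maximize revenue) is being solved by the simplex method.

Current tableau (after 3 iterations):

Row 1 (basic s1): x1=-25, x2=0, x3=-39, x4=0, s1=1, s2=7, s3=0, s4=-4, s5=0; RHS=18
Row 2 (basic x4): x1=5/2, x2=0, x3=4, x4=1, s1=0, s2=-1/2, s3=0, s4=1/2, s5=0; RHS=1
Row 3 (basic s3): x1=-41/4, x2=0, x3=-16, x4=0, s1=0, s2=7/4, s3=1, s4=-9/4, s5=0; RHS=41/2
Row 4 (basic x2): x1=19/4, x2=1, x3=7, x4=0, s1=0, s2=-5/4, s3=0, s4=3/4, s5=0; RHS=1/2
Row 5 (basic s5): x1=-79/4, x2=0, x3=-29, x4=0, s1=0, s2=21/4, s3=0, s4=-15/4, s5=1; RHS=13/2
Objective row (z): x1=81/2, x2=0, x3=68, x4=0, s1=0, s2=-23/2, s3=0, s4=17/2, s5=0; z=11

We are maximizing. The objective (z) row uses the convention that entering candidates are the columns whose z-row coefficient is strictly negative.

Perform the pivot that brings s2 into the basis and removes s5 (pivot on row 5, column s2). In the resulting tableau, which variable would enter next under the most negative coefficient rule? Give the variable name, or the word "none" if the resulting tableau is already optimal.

x1

Pivot element 21/4. New z-row = old z-row − (-23/2)·(row 5/(21/4)).
Updated z-row coefficients: x1: -58/21, x2: 0, x3: 94/21, x4: 0, s1: 0, s2: 0, s3: 0, s4: 2/7, s5: 46/21.
The most negative is -58/21 in column x1, so x1 would enter next.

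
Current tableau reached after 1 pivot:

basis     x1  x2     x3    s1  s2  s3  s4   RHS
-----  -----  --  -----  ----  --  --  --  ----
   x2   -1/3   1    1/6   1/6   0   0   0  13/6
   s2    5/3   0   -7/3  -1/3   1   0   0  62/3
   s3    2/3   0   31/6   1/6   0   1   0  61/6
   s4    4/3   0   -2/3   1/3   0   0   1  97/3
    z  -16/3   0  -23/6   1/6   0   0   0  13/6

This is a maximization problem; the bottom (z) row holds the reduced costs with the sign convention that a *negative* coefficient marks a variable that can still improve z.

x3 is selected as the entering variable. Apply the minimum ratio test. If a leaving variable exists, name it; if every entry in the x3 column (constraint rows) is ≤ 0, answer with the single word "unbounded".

Ratios: row 1 (x2): (13/6)/(1/6) = 13; row 2 (s2): entry -7/3 ≤ 0, skip; row 3 (s3): (61/6)/(31/6) = 61/31; row 4 (s4): entry -2/3 ≤ 0, skip.
Minimum ratio is in the s3 row, so s3 leaves.

s3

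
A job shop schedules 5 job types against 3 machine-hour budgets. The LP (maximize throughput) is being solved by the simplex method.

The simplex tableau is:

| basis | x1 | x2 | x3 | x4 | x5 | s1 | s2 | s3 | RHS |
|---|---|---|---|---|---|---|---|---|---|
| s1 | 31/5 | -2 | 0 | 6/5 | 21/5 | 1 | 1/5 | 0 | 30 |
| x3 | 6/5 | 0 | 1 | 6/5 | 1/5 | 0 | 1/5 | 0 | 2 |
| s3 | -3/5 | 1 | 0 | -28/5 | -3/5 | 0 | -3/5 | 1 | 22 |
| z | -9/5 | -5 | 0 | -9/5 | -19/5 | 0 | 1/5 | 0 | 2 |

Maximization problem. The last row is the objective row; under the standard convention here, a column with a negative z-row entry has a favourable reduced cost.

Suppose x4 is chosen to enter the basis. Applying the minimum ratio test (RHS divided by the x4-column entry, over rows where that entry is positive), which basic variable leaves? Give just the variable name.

x3

Ratios: row 1 (s1): 30/(6/5) = 25; row 2 (x3): 2/(6/5) = 5/3; row 3 (s3): entry -28/5 ≤ 0, skip.
Minimum ratio 5/3 is in the x3 row, so x3 leaves.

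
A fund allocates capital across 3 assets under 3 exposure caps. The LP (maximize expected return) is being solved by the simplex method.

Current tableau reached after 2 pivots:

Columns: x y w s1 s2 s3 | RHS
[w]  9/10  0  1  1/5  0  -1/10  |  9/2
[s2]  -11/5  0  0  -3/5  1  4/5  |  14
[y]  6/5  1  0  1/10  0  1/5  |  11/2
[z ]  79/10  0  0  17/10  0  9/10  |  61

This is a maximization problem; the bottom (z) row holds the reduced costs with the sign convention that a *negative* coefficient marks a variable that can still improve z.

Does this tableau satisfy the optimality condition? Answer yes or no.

yes

No objective-row coefficient is strictly negative, so no entering variable exists; the tableau is optimal.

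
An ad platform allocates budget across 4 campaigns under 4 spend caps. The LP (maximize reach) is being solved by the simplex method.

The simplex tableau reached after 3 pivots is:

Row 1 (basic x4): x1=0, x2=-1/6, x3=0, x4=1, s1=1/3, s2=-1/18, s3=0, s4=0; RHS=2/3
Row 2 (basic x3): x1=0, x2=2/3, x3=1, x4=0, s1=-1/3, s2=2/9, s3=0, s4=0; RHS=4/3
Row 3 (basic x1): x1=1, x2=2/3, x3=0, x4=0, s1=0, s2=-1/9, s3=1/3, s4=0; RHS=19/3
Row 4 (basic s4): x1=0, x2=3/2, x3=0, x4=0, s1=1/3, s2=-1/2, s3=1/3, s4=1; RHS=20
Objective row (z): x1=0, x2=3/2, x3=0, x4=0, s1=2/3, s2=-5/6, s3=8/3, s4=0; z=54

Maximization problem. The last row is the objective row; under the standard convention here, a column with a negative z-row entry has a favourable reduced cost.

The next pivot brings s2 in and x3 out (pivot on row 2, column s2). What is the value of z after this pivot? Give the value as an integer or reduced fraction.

59

Minimum ratio for s2: (4/3)/(2/9) = 6.
z changes by −(z-row coeff of s2)·ratio = −(-5/6)·6 = 5.
New z = 54 + 5 = 59.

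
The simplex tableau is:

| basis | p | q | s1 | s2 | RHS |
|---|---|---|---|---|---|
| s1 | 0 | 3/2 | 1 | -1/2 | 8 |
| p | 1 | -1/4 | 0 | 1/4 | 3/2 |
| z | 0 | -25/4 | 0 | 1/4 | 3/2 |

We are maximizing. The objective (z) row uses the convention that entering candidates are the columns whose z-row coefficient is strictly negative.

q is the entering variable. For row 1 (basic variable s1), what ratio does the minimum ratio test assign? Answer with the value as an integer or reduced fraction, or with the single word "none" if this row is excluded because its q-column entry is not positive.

16/3

Ratio = RHS / (q entry) = 8 / (3/2) = 16/3.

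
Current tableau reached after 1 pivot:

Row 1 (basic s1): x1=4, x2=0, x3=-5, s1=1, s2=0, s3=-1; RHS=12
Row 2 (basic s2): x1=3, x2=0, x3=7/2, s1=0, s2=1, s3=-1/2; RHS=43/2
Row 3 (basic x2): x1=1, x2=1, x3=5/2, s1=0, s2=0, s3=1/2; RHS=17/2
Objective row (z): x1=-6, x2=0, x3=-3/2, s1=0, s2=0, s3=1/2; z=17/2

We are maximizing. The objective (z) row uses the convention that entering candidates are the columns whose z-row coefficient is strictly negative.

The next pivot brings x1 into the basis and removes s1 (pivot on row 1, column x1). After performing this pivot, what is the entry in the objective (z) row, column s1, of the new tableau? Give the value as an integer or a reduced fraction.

3/2

Pivot element is row 1, column x1: 4.
Normalize row 1: new (row 1, s1) = 1/4 = 1/4.
z-row ← z-row − (-6)·(new row 1): 0 − (-6)·(1/4) = 3/2.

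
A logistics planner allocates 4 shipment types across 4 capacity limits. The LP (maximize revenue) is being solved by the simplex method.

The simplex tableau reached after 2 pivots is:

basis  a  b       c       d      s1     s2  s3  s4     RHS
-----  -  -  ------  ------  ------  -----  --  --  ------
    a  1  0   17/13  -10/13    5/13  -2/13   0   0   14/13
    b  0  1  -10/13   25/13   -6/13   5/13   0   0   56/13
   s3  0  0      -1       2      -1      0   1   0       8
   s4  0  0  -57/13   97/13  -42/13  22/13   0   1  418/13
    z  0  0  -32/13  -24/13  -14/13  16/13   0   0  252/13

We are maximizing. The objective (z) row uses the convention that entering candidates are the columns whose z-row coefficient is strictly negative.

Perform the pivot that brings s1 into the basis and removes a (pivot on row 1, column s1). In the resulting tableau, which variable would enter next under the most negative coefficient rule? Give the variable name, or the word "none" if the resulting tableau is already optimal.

d

Pivot element 5/13. New z-row = old z-row − (-14/13)·(row 1/(5/13)).
Updated z-row coefficients: a: 14/5, b: 0, c: 6/5, d: -4, s1: 0, s2: 4/5, s3: 0, s4: 0.
The most negative is -4 in column d, so d would enter next.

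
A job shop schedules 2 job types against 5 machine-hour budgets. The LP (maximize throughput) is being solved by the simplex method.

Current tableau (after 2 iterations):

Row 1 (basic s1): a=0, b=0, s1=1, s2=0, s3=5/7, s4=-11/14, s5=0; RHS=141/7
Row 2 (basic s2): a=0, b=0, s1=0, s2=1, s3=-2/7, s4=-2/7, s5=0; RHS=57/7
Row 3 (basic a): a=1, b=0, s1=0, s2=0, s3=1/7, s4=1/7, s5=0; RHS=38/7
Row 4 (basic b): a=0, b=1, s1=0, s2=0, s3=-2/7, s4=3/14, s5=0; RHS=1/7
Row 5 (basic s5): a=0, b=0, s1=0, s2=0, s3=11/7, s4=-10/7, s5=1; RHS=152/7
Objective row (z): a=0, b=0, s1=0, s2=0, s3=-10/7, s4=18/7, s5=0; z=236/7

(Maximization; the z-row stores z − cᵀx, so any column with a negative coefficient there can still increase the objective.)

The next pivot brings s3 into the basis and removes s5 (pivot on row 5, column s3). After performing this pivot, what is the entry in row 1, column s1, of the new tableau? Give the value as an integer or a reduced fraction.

1

Pivot element is row 5, column s3: 11/7.
Normalize row 5: new (row 5, s1) = 0/(11/7) = 0.
row 1 ← row 1 − (5/7)·(new row 5): 1 − (5/7)·0 = 1.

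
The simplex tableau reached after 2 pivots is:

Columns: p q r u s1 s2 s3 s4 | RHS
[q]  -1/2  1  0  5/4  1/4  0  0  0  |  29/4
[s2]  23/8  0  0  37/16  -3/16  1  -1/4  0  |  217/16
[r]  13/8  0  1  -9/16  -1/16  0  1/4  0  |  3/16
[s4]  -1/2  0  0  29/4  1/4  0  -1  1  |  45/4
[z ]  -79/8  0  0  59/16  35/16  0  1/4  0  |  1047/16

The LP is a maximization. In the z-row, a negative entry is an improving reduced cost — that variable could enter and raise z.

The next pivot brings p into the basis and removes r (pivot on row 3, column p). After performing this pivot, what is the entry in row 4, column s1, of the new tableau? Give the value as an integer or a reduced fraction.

3/13

Pivot element is row 3, column p: 13/8.
Normalize row 3: new (row 3, s1) = (-1/16)/(13/8) = -1/26.
row 4 ← row 4 − (-1/2)·(new row 3): 1/4 − (-1/2)·(-1/26) = 3/13.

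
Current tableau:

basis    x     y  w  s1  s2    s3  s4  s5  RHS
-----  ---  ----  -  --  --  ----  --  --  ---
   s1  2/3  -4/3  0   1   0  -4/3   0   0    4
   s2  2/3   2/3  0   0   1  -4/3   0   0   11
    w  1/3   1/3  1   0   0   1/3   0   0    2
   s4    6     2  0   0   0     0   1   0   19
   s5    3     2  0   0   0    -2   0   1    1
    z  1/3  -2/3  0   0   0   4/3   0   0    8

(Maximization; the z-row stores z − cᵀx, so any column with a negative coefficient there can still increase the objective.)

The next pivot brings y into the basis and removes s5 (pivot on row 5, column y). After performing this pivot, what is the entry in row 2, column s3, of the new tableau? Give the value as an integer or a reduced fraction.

-2/3

Pivot element is row 5, column y: 2.
Normalize row 5: new (row 5, s3) = (-2)/2 = -1.
row 2 ← row 2 − (2/3)·(new row 5): -4/3 − (2/3)·(-1) = -2/3.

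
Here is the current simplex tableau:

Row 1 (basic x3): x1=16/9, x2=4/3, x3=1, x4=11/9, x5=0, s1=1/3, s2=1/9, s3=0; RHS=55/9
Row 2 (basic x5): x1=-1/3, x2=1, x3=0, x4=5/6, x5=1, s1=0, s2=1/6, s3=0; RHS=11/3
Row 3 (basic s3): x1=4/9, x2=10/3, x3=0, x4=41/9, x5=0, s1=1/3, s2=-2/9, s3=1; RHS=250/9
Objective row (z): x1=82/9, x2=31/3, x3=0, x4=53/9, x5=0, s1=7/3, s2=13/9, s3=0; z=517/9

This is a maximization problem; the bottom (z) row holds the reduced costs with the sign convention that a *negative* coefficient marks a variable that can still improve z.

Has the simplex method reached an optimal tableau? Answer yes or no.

yes

No objective-row coefficient is strictly negative, so no entering variable exists; the tableau is optimal.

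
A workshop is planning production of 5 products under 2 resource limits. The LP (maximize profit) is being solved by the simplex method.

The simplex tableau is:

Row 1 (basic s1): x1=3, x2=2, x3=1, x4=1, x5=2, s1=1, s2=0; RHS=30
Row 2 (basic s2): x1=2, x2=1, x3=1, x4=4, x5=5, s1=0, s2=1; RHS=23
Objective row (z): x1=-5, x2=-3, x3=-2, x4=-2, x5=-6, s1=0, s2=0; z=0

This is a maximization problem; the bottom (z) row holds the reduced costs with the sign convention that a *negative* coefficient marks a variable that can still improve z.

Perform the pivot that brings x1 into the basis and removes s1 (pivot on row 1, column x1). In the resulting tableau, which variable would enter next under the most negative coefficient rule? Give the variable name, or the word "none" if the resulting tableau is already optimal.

x5

Pivot element 3. New z-row = old z-row − (-5)·(row 1/3).
Updated z-row coefficients: x1: 0, x2: 1/3, x3: -1/3, x4: -1/3, x5: -8/3, s1: 5/3, s2: 0.
The most negative is -8/3 in column x5, so x5 would enter next.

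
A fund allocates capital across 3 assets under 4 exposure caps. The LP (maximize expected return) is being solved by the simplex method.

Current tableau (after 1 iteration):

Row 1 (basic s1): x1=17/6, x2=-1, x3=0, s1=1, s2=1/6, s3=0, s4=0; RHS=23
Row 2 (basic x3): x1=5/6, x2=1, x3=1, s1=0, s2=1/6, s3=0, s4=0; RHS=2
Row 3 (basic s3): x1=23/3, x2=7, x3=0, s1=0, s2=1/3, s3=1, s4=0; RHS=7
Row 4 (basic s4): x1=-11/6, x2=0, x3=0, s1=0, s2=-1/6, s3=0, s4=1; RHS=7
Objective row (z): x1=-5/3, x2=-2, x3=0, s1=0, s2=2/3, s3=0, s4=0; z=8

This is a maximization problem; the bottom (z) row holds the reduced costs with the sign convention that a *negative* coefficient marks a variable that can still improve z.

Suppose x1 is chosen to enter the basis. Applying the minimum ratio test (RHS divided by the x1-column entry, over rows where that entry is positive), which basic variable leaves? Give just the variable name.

s3

Ratios: row 1 (s1): 23/(17/6) = 138/17; row 2 (x3): 2/(5/6) = 12/5; row 3 (s3): 7/(23/3) = 21/23; row 4 (s4): entry -11/6 ≤ 0, skip.
Minimum ratio 21/23 is in the s3 row, so s3 leaves.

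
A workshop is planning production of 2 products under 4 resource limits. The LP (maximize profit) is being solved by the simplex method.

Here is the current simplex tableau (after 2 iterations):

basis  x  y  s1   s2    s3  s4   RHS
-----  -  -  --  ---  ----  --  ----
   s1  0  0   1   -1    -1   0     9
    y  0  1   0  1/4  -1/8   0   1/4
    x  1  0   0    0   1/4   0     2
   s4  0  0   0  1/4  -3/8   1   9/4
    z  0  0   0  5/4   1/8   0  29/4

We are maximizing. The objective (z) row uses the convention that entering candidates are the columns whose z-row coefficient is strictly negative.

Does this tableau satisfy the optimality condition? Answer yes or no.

No objective-row coefficient is strictly negative, so no entering variable exists; the tableau is optimal.

yes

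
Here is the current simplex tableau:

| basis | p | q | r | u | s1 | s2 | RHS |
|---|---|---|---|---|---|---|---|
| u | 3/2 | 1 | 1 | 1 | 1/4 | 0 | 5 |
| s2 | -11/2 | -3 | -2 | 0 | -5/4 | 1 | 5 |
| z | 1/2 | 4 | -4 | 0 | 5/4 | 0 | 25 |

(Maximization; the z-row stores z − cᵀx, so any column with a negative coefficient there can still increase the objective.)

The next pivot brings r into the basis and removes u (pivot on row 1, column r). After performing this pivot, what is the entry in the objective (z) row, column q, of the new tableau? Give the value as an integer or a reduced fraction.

Pivot element is row 1, column r: 1.
Normalize row 1: new (row 1, q) = 1/1 = 1.
z-row ← z-row − (-4)·(new row 1): 4 − (-4)·1 = 8.

8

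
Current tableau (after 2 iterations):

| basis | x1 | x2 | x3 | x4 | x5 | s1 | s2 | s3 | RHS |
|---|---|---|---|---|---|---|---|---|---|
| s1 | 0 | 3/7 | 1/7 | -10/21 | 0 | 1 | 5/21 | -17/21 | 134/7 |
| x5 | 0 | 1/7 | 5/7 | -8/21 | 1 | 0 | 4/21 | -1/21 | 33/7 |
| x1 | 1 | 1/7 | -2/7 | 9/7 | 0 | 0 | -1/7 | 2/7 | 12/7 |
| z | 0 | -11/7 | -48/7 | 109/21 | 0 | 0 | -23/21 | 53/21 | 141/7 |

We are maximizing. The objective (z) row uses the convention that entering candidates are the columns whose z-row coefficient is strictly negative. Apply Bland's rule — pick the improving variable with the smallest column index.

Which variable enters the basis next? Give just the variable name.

Objective-row coefficients: x1: 0, x2: -11/7, x3: -48/7, x4: 109/21, x5: 0, s1: 0, s2: -23/21, s3: 53/21.
Improving columns: x2, x3, s2. Bland's rule picks the smallest column index → x2.

x2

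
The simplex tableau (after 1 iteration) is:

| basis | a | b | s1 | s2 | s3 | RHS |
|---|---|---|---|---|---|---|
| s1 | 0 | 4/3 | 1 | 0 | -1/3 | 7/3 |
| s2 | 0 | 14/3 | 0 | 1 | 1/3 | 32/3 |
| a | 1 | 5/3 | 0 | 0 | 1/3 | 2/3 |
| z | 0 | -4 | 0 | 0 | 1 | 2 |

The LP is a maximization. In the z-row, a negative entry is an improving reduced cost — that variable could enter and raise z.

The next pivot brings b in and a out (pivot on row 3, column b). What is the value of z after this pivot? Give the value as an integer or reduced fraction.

Minimum ratio for b: (2/3)/(5/3) = 2/5.
z changes by −(z-row coeff of b)·ratio = −(-4)·(2/5) = 8/5.
New z = 2 + (8/5) = 18/5.

18/5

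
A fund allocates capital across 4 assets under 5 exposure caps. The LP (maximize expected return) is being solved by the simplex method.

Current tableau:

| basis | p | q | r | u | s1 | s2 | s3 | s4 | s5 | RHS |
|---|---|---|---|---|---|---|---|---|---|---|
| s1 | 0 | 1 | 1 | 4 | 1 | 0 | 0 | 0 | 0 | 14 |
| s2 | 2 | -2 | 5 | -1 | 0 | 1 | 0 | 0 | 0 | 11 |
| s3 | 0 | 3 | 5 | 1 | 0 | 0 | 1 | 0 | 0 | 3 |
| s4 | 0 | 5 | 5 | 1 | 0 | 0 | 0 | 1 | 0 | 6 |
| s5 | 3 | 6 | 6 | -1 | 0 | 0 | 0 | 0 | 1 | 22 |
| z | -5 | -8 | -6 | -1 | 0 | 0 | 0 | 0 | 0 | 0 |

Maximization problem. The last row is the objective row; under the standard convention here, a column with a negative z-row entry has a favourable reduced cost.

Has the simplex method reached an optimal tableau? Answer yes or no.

Column p has objective-row coefficient -5, which is negative; an improving pivot exists, so not yet optimal.

no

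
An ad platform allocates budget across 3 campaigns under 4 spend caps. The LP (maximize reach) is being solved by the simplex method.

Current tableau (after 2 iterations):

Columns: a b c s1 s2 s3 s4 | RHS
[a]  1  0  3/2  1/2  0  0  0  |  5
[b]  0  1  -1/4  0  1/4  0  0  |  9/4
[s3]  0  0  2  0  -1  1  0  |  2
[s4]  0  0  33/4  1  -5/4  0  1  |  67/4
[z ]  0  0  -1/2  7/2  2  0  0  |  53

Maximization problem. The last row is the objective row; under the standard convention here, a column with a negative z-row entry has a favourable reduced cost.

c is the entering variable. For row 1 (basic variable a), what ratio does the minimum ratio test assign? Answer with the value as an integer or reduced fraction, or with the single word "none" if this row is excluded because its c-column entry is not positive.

Ratio = RHS / (c entry) = 5 / (3/2) = 10/3.

10/3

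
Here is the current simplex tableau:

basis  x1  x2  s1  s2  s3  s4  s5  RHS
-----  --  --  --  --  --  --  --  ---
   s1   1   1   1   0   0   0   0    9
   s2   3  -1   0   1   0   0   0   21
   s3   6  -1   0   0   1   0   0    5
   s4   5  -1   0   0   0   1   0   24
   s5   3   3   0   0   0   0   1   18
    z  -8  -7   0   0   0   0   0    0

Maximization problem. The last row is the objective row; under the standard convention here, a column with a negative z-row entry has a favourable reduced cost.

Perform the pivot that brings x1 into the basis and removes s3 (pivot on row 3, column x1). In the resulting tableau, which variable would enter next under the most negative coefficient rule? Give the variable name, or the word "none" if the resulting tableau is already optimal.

x2

Pivot element 6. New z-row = old z-row − (-8)·(row 3/6).
Updated z-row coefficients: x1: 0, x2: -25/3, s1: 0, s2: 0, s3: 4/3, s4: 0, s5: 0.
The most negative is -25/3 in column x2, so x2 would enter next.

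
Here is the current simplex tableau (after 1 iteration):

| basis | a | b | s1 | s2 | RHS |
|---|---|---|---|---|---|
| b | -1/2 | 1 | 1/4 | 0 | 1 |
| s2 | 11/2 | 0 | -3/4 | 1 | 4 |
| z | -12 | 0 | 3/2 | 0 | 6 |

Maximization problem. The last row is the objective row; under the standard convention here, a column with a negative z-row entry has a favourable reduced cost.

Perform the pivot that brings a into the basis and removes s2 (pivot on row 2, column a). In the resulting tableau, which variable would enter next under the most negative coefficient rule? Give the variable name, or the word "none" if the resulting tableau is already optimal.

Pivot element 11/2. New z-row = old z-row − (-12)·(row 2/(11/2)).
Updated z-row coefficients: a: 0, b: 0, s1: -3/22, s2: 24/11.
The most negative is -3/22 in column s1, so s1 would enter next.

s1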